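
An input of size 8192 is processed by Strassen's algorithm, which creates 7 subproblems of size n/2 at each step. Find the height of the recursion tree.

For divide and conquer with division factor 2:

Problem sizes at each level:
Level 0: 8192
Level 1: 4096
Level 2: 2048
Level 3: 1024
Level 4: 512
Level 5: 256
Level 6: 128
Level 7: 64
Level 8: 32
Level 9: 16
Level 10: 8
Level 11: 4
Level 12: 2
Level 13: 1

The root is level 0 and the size-1 base case is level 13 (the tree spans levels 0 through 13, i.e. 14 levels counting the root), so the depth is the number of divisions: log_2(8192) = 13

The recursion tree depth is log_2(8192) = 13. At each level, the problem size is divided by 2, so it takes 13 divisions to reduce to a base case of size 1. The algorithm makes 7 recursive calls at each level.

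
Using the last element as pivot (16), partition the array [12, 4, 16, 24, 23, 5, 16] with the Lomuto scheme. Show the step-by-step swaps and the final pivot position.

Lomuto partition with pivot = 16:

Initial array: [12, 4, 16, 24, 23, 5, 16]

arr[0]=12 <= 16: swap with position 0, array becomes [12, 4, 16, 24, 23, 5, 16]
arr[1]=4 <= 16: swap with position 1, array becomes [12, 4, 16, 24, 23, 5, 16]
arr[2]=16 <= 16: swap with position 2, array becomes [12, 4, 16, 24, 23, 5, 16]
arr[3]=24 > 16: no swap
arr[4]=23 > 16: no swap
arr[5]=5 <= 16: swap with position 3, array becomes [12, 4, 16, 5, 23, 24, 16]

Place pivot at position 4: [12, 4, 16, 5, 16, 24, 23]
Pivot position: 4

After partitioning with pivot 16, the array becomes [12, 4, 16, 5, 16, 24, 23]. The pivot is placed at index 4. All elements to the left of the pivot are <= 16, and all elements to the right are > 16.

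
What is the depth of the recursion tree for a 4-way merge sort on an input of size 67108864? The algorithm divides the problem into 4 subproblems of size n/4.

For divide and conquer with division factor 4:

Problem sizes at each level:
Level 0: 67108864
Level 1: 16777216
Level 2: 4194304
Level 3: 1048576
Level 4: 262144
Level 5: 65536
Level 6: 16384
Level 7: 4096
Level 8: 1024
Level 9: 256
Level 10: 64
Level 11: 16
Level 12: 4
Level 13: 1

The root is level 0 and the size-1 base case is level 13 (the tree spans levels 0 through 13, i.e. 14 levels counting the root), so the depth is the number of divisions: log_4(67108864) = 13

The recursion tree depth is log_4(67108864) = 13. At each level, the problem size is divided by 4, so it takes 13 divisions to reduce to a base case of size 1. The algorithm makes 4 recursive calls at each level.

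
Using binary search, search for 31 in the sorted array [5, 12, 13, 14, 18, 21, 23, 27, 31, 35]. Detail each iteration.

Binary search for 31 in [5, 12, 13, 14, 18, 21, 23, 27, 31, 35]:

lo=0, hi=9, mid=4, arr[mid]=18 -> 18 < 31, search right half
lo=5, hi=9, mid=7, arr[mid]=27 -> 27 < 31, search right half
lo=8, hi=9, mid=8, arr[mid]=31 -> Found target at index 8!

Binary search finds 31 at index 8 after 3 comparisons. The search repeatedly halves the search space by comparing with the middle element.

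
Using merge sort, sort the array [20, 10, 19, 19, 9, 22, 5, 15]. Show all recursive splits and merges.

Merge sort trace:

Split: [20, 10, 19, 19, 9, 22, 5, 15] -> [20, 10, 19, 19] and [9, 22, 5, 15]
  Split: [20, 10, 19, 19] -> [20, 10] and [19, 19]
    Split: [20, 10] -> [20] and [10]
    Merge: [20] + [10] -> [10, 20]
    Split: [19, 19] -> [19] and [19]
    Merge: [19] + [19] -> [19, 19]
  Merge: [10, 20] + [19, 19] -> [10, 19, 19, 20]
  Split: [9, 22, 5, 15] -> [9, 22] and [5, 15]
    Split: [9, 22] -> [9] and [22]
    Merge: [9] + [22] -> [9, 22]
    Split: [5, 15] -> [5] and [15]
    Merge: [5] + [15] -> [5, 15]
  Merge: [9, 22] + [5, 15] -> [5, 9, 15, 22]
Merge: [10, 19, 19, 20] + [5, 9, 15, 22] -> [5, 9, 10, 15, 19, 19, 20, 22]

Final sorted array: [5, 9, 10, 15, 19, 19, 20, 22]

The merge sort proceeds by recursively splitting the array and merging sorted halves.
After all merges, the sorted array is [5, 9, 10, 15, 19, 19, 20, 22].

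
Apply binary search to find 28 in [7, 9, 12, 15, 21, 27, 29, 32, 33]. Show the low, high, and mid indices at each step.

Binary search for 28 in [7, 9, 12, 15, 21, 27, 29, 32, 33]:

lo=0, hi=8, mid=4, arr[mid]=21 -> 21 < 28, search right half
lo=5, hi=8, mid=6, arr[mid]=29 -> 29 > 28, search left half
lo=5, hi=5, mid=5, arr[mid]=27 -> 27 < 28, search right half
lo=6 > hi=5, target 28 not found

Binary search determines that 28 is not in the array after 3 comparisons. The search space was exhausted without finding the target.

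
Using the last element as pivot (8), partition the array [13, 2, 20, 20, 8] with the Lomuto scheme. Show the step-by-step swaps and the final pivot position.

Lomuto partition with pivot = 8:

Initial array: [13, 2, 20, 20, 8]

arr[0]=13 > 8: no swap
arr[1]=2 <= 8: swap with position 0, array becomes [2, 13, 20, 20, 8]
arr[2]=20 > 8: no swap
arr[3]=20 > 8: no swap

Place pivot at position 1: [2, 8, 20, 20, 13]
Pivot position: 1

After partitioning with pivot 8, the array becomes [2, 8, 20, 20, 13]. The pivot is placed at index 1. All elements to the left of the pivot are <= 8, and all elements to the right are > 8.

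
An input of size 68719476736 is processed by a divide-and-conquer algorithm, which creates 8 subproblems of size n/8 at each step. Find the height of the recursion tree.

For divide and conquer with division factor 8:

Problem sizes at each level:
Level 0: 68719476736
Level 1: 8589934592
Level 2: 1073741824
Level 3: 134217728
Level 4: 16777216
Level 5: 2097152
Level 6: 262144
Level 7: 32768
Level 8: 4096
Level 9: 512
Level 10: 64
Level 11: 8
Level 12: 1

The root is level 0 and the size-1 base case is level 12 (the tree spans levels 0 through 12, i.e. 13 levels counting the root), so the depth is the number of divisions: log_8(68719476736) = 12

The recursion tree depth is log_8(68719476736) = 12. At each level, the problem size is divided by 8, so it takes 12 divisions to reduce to a base case of size 1. The algorithm makes 8 recursive calls at each level.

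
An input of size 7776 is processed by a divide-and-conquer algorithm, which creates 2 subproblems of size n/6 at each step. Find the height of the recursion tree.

For divide and conquer with division factor 6:

Problem sizes at each level:
Level 0: 7776
Level 1: 1296
Level 2: 216
Level 3: 36
Level 4: 6
Level 5: 1

The root is level 0 and the size-1 base case is level 5 (the tree spans levels 0 through 5, i.e. 6 levels counting the root), so the depth is the number of divisions: log_6(7776) = 5

The recursion tree depth is log_6(7776) = 5. At each level, the problem size is divided by 6, so it takes 5 divisions to reduce to a base case of size 1. The algorithm makes 2 recursive calls at each level.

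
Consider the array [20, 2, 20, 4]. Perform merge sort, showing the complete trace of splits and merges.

Merge sort trace:

Split: [20, 2, 20, 4] -> [20, 2] and [20, 4]
  Split: [20, 2] -> [20] and [2]
  Merge: [20] + [2] -> [2, 20]
  Split: [20, 4] -> [20] and [4]
  Merge: [20] + [4] -> [4, 20]
Merge: [2, 20] + [4, 20] -> [2, 4, 20, 20]

Final sorted array: [2, 4, 20, 20]

The merge sort proceeds by recursively splitting the array and merging sorted halves.
After all merges, the sorted array is [2, 4, 20, 20].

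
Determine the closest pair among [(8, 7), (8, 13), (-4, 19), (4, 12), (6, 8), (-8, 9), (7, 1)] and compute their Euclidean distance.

Computing all pairwise distances among 7 points:

d((8, 7), (8, 13)) = 6.0
d((8, 7), (-4, 19)) = 16.9706
d((8, 7), (4, 12)) = 6.4031
d((8, 7), (6, 8)) = 2.2361 <-- minimum
d((8, 7), (-8, 9)) = 16.1245
d((8, 7), (7, 1)) = 6.0828
d((8, 13), (-4, 19)) = 13.4164
d((8, 13), (4, 12)) = 4.1231
d((8, 13), (6, 8)) = 5.3852
d((8, 13), (-8, 9)) = 16.4924
d((8, 13), (7, 1)) = 12.0416
d((-4, 19), (4, 12)) = 10.6301
d((-4, 19), (6, 8)) = 14.8661
d((-4, 19), (-8, 9)) = 10.7703
d((-4, 19), (7, 1)) = 21.095
d((4, 12), (6, 8)) = 4.4721
d((4, 12), (-8, 9)) = 12.3693
d((4, 12), (7, 1)) = 11.4018
d((6, 8), (-8, 9)) = 14.0357
d((6, 8), (7, 1)) = 7.0711
d((-8, 9), (7, 1)) = 17.0

Closest pair: (8, 7) and (6, 8) with distance 2.2361

The closest pair is (8, 7) and (6, 8) with Euclidean distance 2.2361. For 7 points, brute-force pairwise comparison is shown above. For large n, the divide-and-conquer algorithm (sort by x, recurse on halves, check the dividing strip) achieves O(n log n).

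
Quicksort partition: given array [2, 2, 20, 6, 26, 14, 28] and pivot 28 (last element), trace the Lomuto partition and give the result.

Lomuto partition with pivot = 28:

Initial array: [2, 2, 20, 6, 26, 14, 28]

arr[0]=2 <= 28: swap with position 0, array becomes [2, 2, 20, 6, 26, 14, 28]
arr[1]=2 <= 28: swap with position 1, array becomes [2, 2, 20, 6, 26, 14, 28]
arr[2]=20 <= 28: swap with position 2, array becomes [2, 2, 20, 6, 26, 14, 28]
arr[3]=6 <= 28: swap with position 3, array becomes [2, 2, 20, 6, 26, 14, 28]
arr[4]=26 <= 28: swap with position 4, array becomes [2, 2, 20, 6, 26, 14, 28]
arr[5]=14 <= 28: swap with position 5, array becomes [2, 2, 20, 6, 26, 14, 28]

Place pivot at position 6: [2, 2, 20, 6, 26, 14, 28]
Pivot position: 6

After partitioning with pivot 28, the array becomes [2, 2, 20, 6, 26, 14, 28]. The pivot is placed at index 6. All elements to the left of the pivot are <= 28, and all elements to the right are > 28.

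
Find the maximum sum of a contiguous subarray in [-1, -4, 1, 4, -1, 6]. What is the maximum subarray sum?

Using Kadane's algorithm on [-1, -4, 1, 4, -1, 6]:

Scanning through the array:
Position 1 (value -4): max_ending_here = -4, max_so_far = -1
Position 2 (value 1): max_ending_here = 1, max_so_far = 1
Position 3 (value 4): max_ending_here = 5, max_so_far = 5
Position 4 (value -1): max_ending_here = 4, max_so_far = 5
Position 5 (value 6): max_ending_here = 10, max_so_far = 10

Maximum subarray: [1, 4, -1, 6]
Maximum sum: 10

The maximum subarray is [1, 4, -1, 6] with sum 10. This subarray runs from index 2 to index 5.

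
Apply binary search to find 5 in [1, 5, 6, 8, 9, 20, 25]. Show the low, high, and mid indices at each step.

Binary search for 5 in [1, 5, 6, 8, 9, 20, 25]:

lo=0, hi=6, mid=3, arr[mid]=8 -> 8 > 5, search left half
lo=0, hi=2, mid=1, arr[mid]=5 -> Found target at index 1!

Binary search finds 5 at index 1 after 2 comparisons. The search repeatedly halves the search space by comparing with the middle element.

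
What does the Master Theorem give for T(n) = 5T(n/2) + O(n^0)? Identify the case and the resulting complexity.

Master Theorem for T(n) = 5T(n/2) + O(n^0):

a = 5, b = 2, c = 0
log_b(a) = log_2(5) = 2.3219

Case 1: c = 0 < log_2(5) = 2.3219
T(n) = O(n^(log_2 5))

For T(n) = 5T(n/2) + O(n^0): log_2(5) = 2.3219. This is Case 1 of the Master Theorem (c < log_b(a), work dominated by leaves), giving O(n^(log_2 5)).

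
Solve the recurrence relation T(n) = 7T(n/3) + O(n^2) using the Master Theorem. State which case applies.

Master Theorem for T(n) = 7T(n/3) + O(n^2):

a = 7, b = 3, c = 2
log_b(a) = log_3(7) = 1.7712

Case 3: c = 2 > log_3(7) = 1.7712
T(n) = O(n^2) = O(n^2)

For T(n) = 7T(n/3) + O(n^2): log_3(7) = 1.7712. This is Case 3 of the Master Theorem (c > log_b(a), work dominated by root), giving O(n^2).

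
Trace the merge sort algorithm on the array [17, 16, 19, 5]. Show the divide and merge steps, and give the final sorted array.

Merge sort trace:

Split: [17, 16, 19, 5] -> [17, 16] and [19, 5]
  Split: [17, 16] -> [17] and [16]
  Merge: [17] + [16] -> [16, 17]
  Split: [19, 5] -> [19] and [5]
  Merge: [19] + [5] -> [5, 19]
Merge: [16, 17] + [5, 19] -> [5, 16, 17, 19]

Final sorted array: [5, 16, 17, 19]

The merge sort proceeds by recursively splitting the array and merging sorted halves.
After all merges, the sorted array is [5, 16, 17, 19].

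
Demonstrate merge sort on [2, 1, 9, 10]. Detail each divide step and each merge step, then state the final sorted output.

Merge sort trace:

Split: [2, 1, 9, 10] -> [2, 1] and [9, 10]
  Split: [2, 1] -> [2] and [1]
  Merge: [2] + [1] -> [1, 2]
  Split: [9, 10] -> [9] and [10]
  Merge: [9] + [10] -> [9, 10]
Merge: [1, 2] + [9, 10] -> [1, 2, 9, 10]

Final sorted array: [1, 2, 9, 10]

The merge sort proceeds by recursively splitting the array and merging sorted halves.
After all merges, the sorted array is [1, 2, 9, 10].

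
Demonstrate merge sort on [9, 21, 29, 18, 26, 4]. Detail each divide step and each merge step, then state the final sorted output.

Merge sort trace:

Split: [9, 21, 29, 18, 26, 4] -> [9, 21, 29] and [18, 26, 4]
  Split: [9, 21, 29] -> [9] and [21, 29]
    Split: [21, 29] -> [21] and [29]
    Merge: [21] + [29] -> [21, 29]
  Merge: [9] + [21, 29] -> [9, 21, 29]
  Split: [18, 26, 4] -> [18] and [26, 4]
    Split: [26, 4] -> [26] and [4]
    Merge: [26] + [4] -> [4, 26]
  Merge: [18] + [4, 26] -> [4, 18, 26]
Merge: [9, 21, 29] + [4, 18, 26] -> [4, 9, 18, 21, 26, 29]

Final sorted array: [4, 9, 18, 21, 26, 29]

The merge sort proceeds by recursively splitting the array and merging sorted halves.
After all merges, the sorted array is [4, 9, 18, 21, 26, 29].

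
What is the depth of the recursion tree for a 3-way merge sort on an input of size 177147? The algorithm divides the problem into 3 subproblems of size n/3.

For divide and conquer with division factor 3:

Problem sizes at each level:
Level 0: 177147
Level 1: 59049
Level 2: 19683
Level 3: 6561
Level 4: 2187
Level 5: 729
Level 6: 243
Level 7: 81
Level 8: 27
Level 9: 9
Level 10: 3
Level 11: 1

The root is level 0 and the size-1 base case is level 11 (the tree spans levels 0 through 11, i.e. 12 levels counting the root), so the depth is the number of divisions: log_3(177147) = 11

The recursion tree depth is log_3(177147) = 11. At each level, the problem size is divided by 3, so it takes 11 divisions to reduce to a base case of size 1. The algorithm makes 3 recursive calls at each level.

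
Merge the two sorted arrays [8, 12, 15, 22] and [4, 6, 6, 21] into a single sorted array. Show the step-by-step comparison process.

Merging process:

Compare 8 vs 4: take 4 from right. Merged: [4]
Compare 8 vs 6: take 6 from right. Merged: [4, 6]
Compare 8 vs 6: take 6 from right. Merged: [4, 6, 6]
Compare 8 vs 21: take 8 from left. Merged: [4, 6, 6, 8]
Compare 12 vs 21: take 12 from left. Merged: [4, 6, 6, 8, 12]
Compare 15 vs 21: take 15 from left. Merged: [4, 6, 6, 8, 12, 15]
Compare 22 vs 21: take 21 from right. Merged: [4, 6, 6, 8, 12, 15, 21]
Append remaining from left: [22]. Merged: [4, 6, 6, 8, 12, 15, 21, 22]

Final merged array: [4, 6, 6, 8, 12, 15, 21, 22]
Total comparisons: 7

The merged array is [4, 6, 6, 8, 12, 15, 21, 22], requiring 7 comparisons. The merge step runs in O(n) time where n is the total number of elements.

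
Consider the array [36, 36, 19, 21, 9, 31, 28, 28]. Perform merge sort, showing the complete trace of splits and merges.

Merge sort trace:

Split: [36, 36, 19, 21, 9, 31, 28, 28] -> [36, 36, 19, 21] and [9, 31, 28, 28]
  Split: [36, 36, 19, 21] -> [36, 36] and [19, 21]
    Split: [36, 36] -> [36] and [36]
    Merge: [36] + [36] -> [36, 36]
    Split: [19, 21] -> [19] and [21]
    Merge: [19] + [21] -> [19, 21]
  Merge: [36, 36] + [19, 21] -> [19, 21, 36, 36]
  Split: [9, 31, 28, 28] -> [9, 31] and [28, 28]
    Split: [9, 31] -> [9] and [31]
    Merge: [9] + [31] -> [9, 31]
    Split: [28, 28] -> [28] and [28]
    Merge: [28] + [28] -> [28, 28]
  Merge: [9, 31] + [28, 28] -> [9, 28, 28, 31]
Merge: [19, 21, 36, 36] + [9, 28, 28, 31] -> [9, 19, 21, 28, 28, 31, 36, 36]

Final sorted array: [9, 19, 21, 28, 28, 31, 36, 36]

The merge sort proceeds by recursively splitting the array and merging sorted halves.
After all merges, the sorted array is [9, 19, 21, 28, 28, 31, 36, 36].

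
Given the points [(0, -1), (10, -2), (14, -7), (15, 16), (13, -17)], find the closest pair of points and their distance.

Computing all pairwise distances among 5 points:

d((0, -1), (10, -2)) = 10.0499
d((0, -1), (14, -7)) = 15.2315
d((0, -1), (15, 16)) = 22.6716
d((0, -1), (13, -17)) = 20.6155
d((10, -2), (14, -7)) = 6.4031 <-- minimum
d((10, -2), (15, 16)) = 18.6815
d((10, -2), (13, -17)) = 15.2971
d((14, -7), (15, 16)) = 23.0217
d((14, -7), (13, -17)) = 10.0499
d((15, 16), (13, -17)) = 33.0606

Closest pair: (10, -2) and (14, -7) with distance 6.4031

The closest pair is (10, -2) and (14, -7) with Euclidean distance 6.4031. For 5 points, brute-force pairwise comparison is shown above. For large n, the divide-and-conquer algorithm (sort by x, recurse on halves, check the dividing strip) achieves O(n log n).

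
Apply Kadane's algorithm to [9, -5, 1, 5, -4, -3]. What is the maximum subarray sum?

Using Kadane's algorithm on [9, -5, 1, 5, -4, -3]:

Scanning through the array:
Position 1 (value -5): max_ending_here = 4, max_so_far = 9
Position 2 (value 1): max_ending_here = 5, max_so_far = 9
Position 3 (value 5): max_ending_here = 10, max_so_far = 10
Position 4 (value -4): max_ending_here = 6, max_so_far = 10
Position 5 (value -3): max_ending_here = 3, max_so_far = 10

Maximum subarray: [9, -5, 1, 5]
Maximum sum: 10

The maximum subarray is [9, -5, 1, 5] with sum 10. This subarray runs from index 0 to index 3.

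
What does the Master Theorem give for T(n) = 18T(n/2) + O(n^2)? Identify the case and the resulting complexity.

Master Theorem for T(n) = 18T(n/2) + O(n^2):

a = 18, b = 2, c = 2
log_b(a) = log_2(18) = 4.1699

Case 1: c = 2 < log_2(18) = 4.1699
T(n) = O(n^(log_2 18))

For T(n) = 18T(n/2) + O(n^2): log_2(18) = 4.1699. This is Case 1 of the Master Theorem (c < log_b(a), work dominated by leaves), giving O(n^(log_2 18)).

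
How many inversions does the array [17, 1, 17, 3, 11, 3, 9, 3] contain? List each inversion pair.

Finding inversions in [17, 1, 17, 3, 11, 3, 9, 3]:

(0, 1): arr[0]=17 > arr[1]=1
(0, 3): arr[0]=17 > arr[3]=3
(0, 4): arr[0]=17 > arr[4]=11
(0, 5): arr[0]=17 > arr[5]=3
(0, 6): arr[0]=17 > arr[6]=9
(0, 7): arr[0]=17 > arr[7]=3
(2, 3): arr[2]=17 > arr[3]=3
(2, 4): arr[2]=17 > arr[4]=11
(2, 5): arr[2]=17 > arr[5]=3
(2, 6): arr[2]=17 > arr[6]=9
(2, 7): arr[2]=17 > arr[7]=3
(4, 5): arr[4]=11 > arr[5]=3
(4, 6): arr[4]=11 > arr[6]=9
(4, 7): arr[4]=11 > arr[7]=3
(6, 7): arr[6]=9 > arr[7]=3

Total inversions: 15

The array has 15 inversion(s): (0,1), (0,3), (0,4), (0,5), (0,6), (0,7), (2,3), (2,4), (2,5), (2,6), (2,7), (4,5), (4,6), (4,7), (6,7). Each pair (i,j) satisfies i < j and arr[i] > arr[j].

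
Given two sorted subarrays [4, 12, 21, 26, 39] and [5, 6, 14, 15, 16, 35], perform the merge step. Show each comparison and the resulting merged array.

Merging process:

Compare 4 vs 5: take 4 from left. Merged: [4]
Compare 12 vs 5: take 5 from right. Merged: [4, 5]
Compare 12 vs 6: take 6 from right. Merged: [4, 5, 6]
Compare 12 vs 14: take 12 from left. Merged: [4, 5, 6, 12]
Compare 21 vs 14: take 14 from right. Merged: [4, 5, 6, 12, 14]
Compare 21 vs 15: take 15 from right. Merged: [4, 5, 6, 12, 14, 15]
Compare 21 vs 16: take 16 from right. Merged: [4, 5, 6, 12, 14, 15, 16]
Compare 21 vs 35: take 21 from left. Merged: [4, 5, 6, 12, 14, 15, 16, 21]
Compare 26 vs 35: take 26 from left. Merged: [4, 5, 6, 12, 14, 15, 16, 21, 26]
Compare 39 vs 35: take 35 from right. Merged: [4, 5, 6, 12, 14, 15, 16, 21, 26, 35]
Append remaining from left: [39]. Merged: [4, 5, 6, 12, 14, 15, 16, 21, 26, 35, 39]

Final merged array: [4, 5, 6, 12, 14, 15, 16, 21, 26, 35, 39]
Total comparisons: 10

The merged array is [4, 5, 6, 12, 14, 15, 16, 21, 26, 35, 39], requiring 10 comparisons. The merge step runs in O(n) time where n is the total number of elements.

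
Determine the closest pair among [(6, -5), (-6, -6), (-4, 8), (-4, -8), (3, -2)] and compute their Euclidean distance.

Computing all pairwise distances among 5 points:

d((6, -5), (-6, -6)) = 12.0416
d((6, -5), (-4, 8)) = 16.4012
d((6, -5), (-4, -8)) = 10.4403
d((6, -5), (3, -2)) = 4.2426
d((-6, -6), (-4, 8)) = 14.1421
d((-6, -6), (-4, -8)) = 2.8284 <-- minimum
d((-6, -6), (3, -2)) = 9.8489
d((-4, 8), (-4, -8)) = 16.0
d((-4, 8), (3, -2)) = 12.2066
d((-4, -8), (3, -2)) = 9.2195

Closest pair: (-6, -6) and (-4, -8) with distance 2.8284

The closest pair is (-6, -6) and (-4, -8) with Euclidean distance 2.8284. For 5 points, brute-force pairwise comparison is shown above. For large n, the divide-and-conquer algorithm (sort by x, recurse on halves, check the dividing strip) achieves O(n log n).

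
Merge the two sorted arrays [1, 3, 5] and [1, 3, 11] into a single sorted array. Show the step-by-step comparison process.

Merging process:

Compare 1 vs 1: take 1 from left. Merged: [1]
Compare 3 vs 1: take 1 from right. Merged: [1, 1]
Compare 3 vs 3: take 3 from left. Merged: [1, 1, 3]
Compare 5 vs 3: take 3 from right. Merged: [1, 1, 3, 3]
Compare 5 vs 11: take 5 from left. Merged: [1, 1, 3, 3, 5]
Append remaining from right: [11]. Merged: [1, 1, 3, 3, 5, 11]

Final merged array: [1, 1, 3, 3, 5, 11]
Total comparisons: 5

The merged array is [1, 1, 3, 3, 5, 11], requiring 5 comparisons. The merge step runs in O(n) time where n is the total number of elements.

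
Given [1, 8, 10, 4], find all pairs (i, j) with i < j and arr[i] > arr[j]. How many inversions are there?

Finding inversions in [1, 8, 10, 4]:

(1, 3): arr[1]=8 > arr[3]=4
(2, 3): arr[2]=10 > arr[3]=4

Total inversions: 2

The array has 2 inversion(s): (1,3), (2,3). Each pair (i,j) satisfies i < j and arr[i] > arr[j].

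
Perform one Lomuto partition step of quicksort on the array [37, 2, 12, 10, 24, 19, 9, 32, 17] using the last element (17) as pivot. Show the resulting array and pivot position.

Lomuto partition with pivot = 17:

Initial array: [37, 2, 12, 10, 24, 19, 9, 32, 17]

arr[0]=37 > 17: no swap
arr[1]=2 <= 17: swap with position 0, array becomes [2, 37, 12, 10, 24, 19, 9, 32, 17]
arr[2]=12 <= 17: swap with position 1, array becomes [2, 12, 37, 10, 24, 19, 9, 32, 17]
arr[3]=10 <= 17: swap with position 2, array becomes [2, 12, 10, 37, 24, 19, 9, 32, 17]
arr[4]=24 > 17: no swap
arr[5]=19 > 17: no swap
arr[6]=9 <= 17: swap with position 3, array becomes [2, 12, 10, 9, 24, 19, 37, 32, 17]
arr[7]=32 > 17: no swap

Place pivot at position 4: [2, 12, 10, 9, 17, 19, 37, 32, 24]
Pivot position: 4

After partitioning with pivot 17, the array becomes [2, 12, 10, 9, 17, 19, 37, 32, 24]. The pivot is placed at index 4. All elements to the left of the pivot are <= 17, and all elements to the right are > 17.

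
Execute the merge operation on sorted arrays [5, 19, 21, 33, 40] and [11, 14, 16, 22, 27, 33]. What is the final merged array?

Merging process:

Compare 5 vs 11: take 5 from left. Merged: [5]
Compare 19 vs 11: take 11 from right. Merged: [5, 11]
Compare 19 vs 14: take 14 from right. Merged: [5, 11, 14]
Compare 19 vs 16: take 16 from right. Merged: [5, 11, 14, 16]
Compare 19 vs 22: take 19 from left. Merged: [5, 11, 14, 16, 19]
Compare 21 vs 22: take 21 from left. Merged: [5, 11, 14, 16, 19, 21]
Compare 33 vs 22: take 22 from right. Merged: [5, 11, 14, 16, 19, 21, 22]
Compare 33 vs 27: take 27 from right. Merged: [5, 11, 14, 16, 19, 21, 22, 27]
Compare 33 vs 33: take 33 from left. Merged: [5, 11, 14, 16, 19, 21, 22, 27, 33]
Compare 40 vs 33: take 33 from right. Merged: [5, 11, 14, 16, 19, 21, 22, 27, 33, 33]
Append remaining from left: [40]. Merged: [5, 11, 14, 16, 19, 21, 22, 27, 33, 33, 40]

Final merged array: [5, 11, 14, 16, 19, 21, 22, 27, 33, 33, 40]
Total comparisons: 10

The merged array is [5, 11, 14, 16, 19, 21, 22, 27, 33, 33, 40], requiring 10 comparisons. The merge step runs in O(n) time where n is the total number of elements.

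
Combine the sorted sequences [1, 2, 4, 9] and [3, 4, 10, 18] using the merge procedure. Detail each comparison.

Merging process:

Compare 1 vs 3: take 1 from left. Merged: [1]
Compare 2 vs 3: take 2 from left. Merged: [1, 2]
Compare 4 vs 3: take 3 from right. Merged: [1, 2, 3]
Compare 4 vs 4: take 4 from left. Merged: [1, 2, 3, 4]
Compare 9 vs 4: take 4 from right. Merged: [1, 2, 3, 4, 4]
Compare 9 vs 10: take 9 from left. Merged: [1, 2, 3, 4, 4, 9]
Append remaining from right: [10, 18]. Merged: [1, 2, 3, 4, 4, 9, 10, 18]

Final merged array: [1, 2, 3, 4, 4, 9, 10, 18]
Total comparisons: 6

The merged array is [1, 2, 3, 4, 4, 9, 10, 18], requiring 6 comparisons. The merge step runs in O(n) time where n is the total number of elements.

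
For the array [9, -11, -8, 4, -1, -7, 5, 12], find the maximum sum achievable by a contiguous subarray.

Using Kadane's algorithm on [9, -11, -8, 4, -1, -7, 5, 12]:

Scanning through the array:
Position 1 (value -11): max_ending_here = -2, max_so_far = 9
Position 2 (value -8): max_ending_here = -8, max_so_far = 9
Position 3 (value 4): max_ending_here = 4, max_so_far = 9
Position 4 (value -1): max_ending_here = 3, max_so_far = 9
Position 5 (value -7): max_ending_here = -4, max_so_far = 9
Position 6 (value 5): max_ending_here = 5, max_so_far = 9
Position 7 (value 12): max_ending_here = 17, max_so_far = 17

Maximum subarray: [5, 12]
Maximum sum: 17

The maximum subarray is [5, 12] with sum 17. This subarray runs from index 6 to index 7.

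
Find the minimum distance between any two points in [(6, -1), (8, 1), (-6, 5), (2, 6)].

Computing all pairwise distances among 4 points:

d((6, -1), (8, 1)) = 2.8284 <-- minimum
d((6, -1), (-6, 5)) = 13.4164
d((6, -1), (2, 6)) = 8.0623
d((8, 1), (-6, 5)) = 14.5602
d((8, 1), (2, 6)) = 7.8102
d((-6, 5), (2, 6)) = 8.0623

Closest pair: (6, -1) and (8, 1) with distance 2.8284

The closest pair is (6, -1) and (8, 1) with Euclidean distance 2.8284. For 4 points, brute-force pairwise comparison is shown above. For large n, the divide-and-conquer algorithm (sort by x, recurse on halves, check the dividing strip) achieves O(n log n).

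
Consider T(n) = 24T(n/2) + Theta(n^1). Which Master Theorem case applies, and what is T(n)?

Master Theorem for T(n) = 24T(n/2) + O(n^1):

a = 24, b = 2, c = 1
log_b(a) = log_2(24) = 4.5850

Case 1: c = 1 < log_2(24) = 4.5850
T(n) = O(n^(log_2 24))

For T(n) = 24T(n/2) + O(n^1): log_2(24) = 4.5850. This is Case 1 of the Master Theorem (c < log_b(a), work dominated by leaves), giving O(n^(log_2 24)).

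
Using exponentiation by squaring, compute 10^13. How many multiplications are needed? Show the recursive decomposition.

Computing 10^13 by squaring (build up from 10^1; each line after the first costs one multiplication):

10^1 = 10
10^2 = (10^1)^2 = 10^2 = 100
10^3 = 10 * 10^2 = 10 * 100 = 1000
10^6 = (10^3)^2 = 1000^2 = 1000000
10^12 = (10^6)^2 = 1000000^2 = 1000000000000
10^13 = 10 * 10^12 = 10 * 1000000000000 = 10000000000000

Result: 10000000000000
Multiplications needed: 5 (5 lines after 10^1)

10^13 = 10000000000000. Using exponentiation by squaring, this requires 5 multiplications. The key idea: if the exponent is even, square the half-power; if odd, multiply by the base once.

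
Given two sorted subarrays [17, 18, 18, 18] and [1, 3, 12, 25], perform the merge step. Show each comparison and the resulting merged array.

Merging process:

Compare 17 vs 1: take 1 from right. Merged: [1]
Compare 17 vs 3: take 3 from right. Merged: [1, 3]
Compare 17 vs 12: take 12 from right. Merged: [1, 3, 12]
Compare 17 vs 25: take 17 from left. Merged: [1, 3, 12, 17]
Compare 18 vs 25: take 18 from left. Merged: [1, 3, 12, 17, 18]
Compare 18 vs 25: take 18 from left. Merged: [1, 3, 12, 17, 18, 18]
Compare 18 vs 25: take 18 from left. Merged: [1, 3, 12, 17, 18, 18, 18]
Append remaining from right: [25]. Merged: [1, 3, 12, 17, 18, 18, 18, 25]

Final merged array: [1, 3, 12, 17, 18, 18, 18, 25]
Total comparisons: 7

The merged array is [1, 3, 12, 17, 18, 18, 18, 25], requiring 7 comparisons. The merge step runs in O(n) time where n is the total number of elements.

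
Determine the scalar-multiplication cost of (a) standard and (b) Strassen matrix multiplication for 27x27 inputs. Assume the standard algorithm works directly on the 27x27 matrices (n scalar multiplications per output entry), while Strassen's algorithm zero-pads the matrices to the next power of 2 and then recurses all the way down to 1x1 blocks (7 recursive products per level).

Matrix multiplication for 27x27 matrices:

Strassen's algorithm requires power-of-2 dimensions. Pad 27x27 to 32x32 (next power of 2).

Standard algorithm: 27^3 = 19683 multiplications
Strassen's algorithm: 7^(log2(32)) = 7^5 = 16807 multiplications
Savings: 19683 - 16807 = 2876 multiplications

Standard: 19683 multiplications (27^3). Strassen: 16807 multiplications (7^5, after padding to 32x32). Strassen reduces 8 recursive multiplications to 7 at each level.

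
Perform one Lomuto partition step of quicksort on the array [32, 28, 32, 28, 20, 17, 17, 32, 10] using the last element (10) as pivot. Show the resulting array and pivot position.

Lomuto partition with pivot = 10:

Initial array: [32, 28, 32, 28, 20, 17, 17, 32, 10]

arr[0]=32 > 10: no swap
arr[1]=28 > 10: no swap
arr[2]=32 > 10: no swap
arr[3]=28 > 10: no swap
arr[4]=20 > 10: no swap
arr[5]=17 > 10: no swap
arr[6]=17 > 10: no swap
arr[7]=32 > 10: no swap

Place pivot at position 0: [10, 28, 32, 28, 20, 17, 17, 32, 32]
Pivot position: 0

After partitioning with pivot 10, the array becomes [10, 28, 32, 28, 20, 17, 17, 32, 32]. The pivot is placed at index 0. All elements to the left of the pivot are <= 10, and all elements to the right are > 10.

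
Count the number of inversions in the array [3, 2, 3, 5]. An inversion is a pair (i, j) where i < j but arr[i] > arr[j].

Finding inversions in [3, 2, 3, 5]:

(0, 1): arr[0]=3 > arr[1]=2

Total inversions: 1

The array has 1 inversion(s): (0,1). Each pair (i,j) satisfies i < j and arr[i] > arr[j].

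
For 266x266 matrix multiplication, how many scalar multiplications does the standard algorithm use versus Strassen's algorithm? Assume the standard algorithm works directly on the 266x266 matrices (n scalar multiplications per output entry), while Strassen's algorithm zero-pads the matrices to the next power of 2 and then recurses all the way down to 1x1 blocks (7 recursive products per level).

Matrix multiplication for 266x266 matrices:

Strassen's algorithm requires power-of-2 dimensions. Pad 266x266 to 512x512 (next power of 2).

Standard algorithm: 266^3 = 18821096 multiplications
Strassen's algorithm: 7^(log2(512)) = 7^9 = 40353607 multiplications
Difference: 18821096 - 40353607 = -21532511 (Strassen uses MORE here due to padding overhead — for small or just-over-power-of-2 n, padding can outweigh the per-level savings)

Standard: 18821096 multiplications (266^3). Strassen: 40353607 multiplications (7^9, after padding to 512x512). Strassen reduces 8 recursive multiplications to 7 at each level.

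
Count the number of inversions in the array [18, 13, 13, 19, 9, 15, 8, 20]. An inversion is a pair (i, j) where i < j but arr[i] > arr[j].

Finding inversions in [18, 13, 13, 19, 9, 15, 8, 20]:

(0, 1): arr[0]=18 > arr[1]=13
(0, 2): arr[0]=18 > arr[2]=13
(0, 4): arr[0]=18 > arr[4]=9
(0, 5): arr[0]=18 > arr[5]=15
(0, 6): arr[0]=18 > arr[6]=8
(1, 4): arr[1]=13 > arr[4]=9
(1, 6): arr[1]=13 > arr[6]=8
(2, 4): arr[2]=13 > arr[4]=9
(2, 6): arr[2]=13 > arr[6]=8
(3, 4): arr[3]=19 > arr[4]=9
(3, 5): arr[3]=19 > arr[5]=15
(3, 6): arr[3]=19 > arr[6]=8
(4, 6): arr[4]=9 > arr[6]=8
(5, 6): arr[5]=15 > arr[6]=8

Total inversions: 14

The array has 14 inversion(s): (0,1), (0,2), (0,4), (0,5), (0,6), (1,4), (1,6), (2,4), (2,6), (3,4), (3,5), (3,6), (4,6), (5,6). Each pair (i,j) satisfies i < j and arr[i] > arr[j].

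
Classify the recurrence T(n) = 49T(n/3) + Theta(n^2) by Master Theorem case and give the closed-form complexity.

Master Theorem for T(n) = 49T(n/3) + O(n^2):

a = 49, b = 3, c = 2
log_b(a) = log_3(49) = 3.5425

Case 1: c = 2 < log_3(49) = 3.5425
T(n) = O(n^(log_3 49))

For T(n) = 49T(n/3) + O(n^2): log_3(49) = 3.5425. This is Case 1 of the Master Theorem (c < log_b(a), work dominated by leaves), giving O(n^(log_3 49)).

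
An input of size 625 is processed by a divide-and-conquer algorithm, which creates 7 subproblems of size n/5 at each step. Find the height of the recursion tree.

For divide and conquer with division factor 5:

Problem sizes at each level:
Level 0: 625
Level 1: 125
Level 2: 25
Level 3: 5
Level 4: 1

The root is level 0 and the size-1 base case is level 4 (the tree spans levels 0 through 4, i.e. 5 levels counting the root), so the depth is the number of divisions: log_5(625) = 4

The recursion tree depth is log_5(625) = 4. At each level, the problem size is divided by 5, so it takes 4 divisions to reduce to a base case of size 1. The algorithm makes 7 recursive calls at each level.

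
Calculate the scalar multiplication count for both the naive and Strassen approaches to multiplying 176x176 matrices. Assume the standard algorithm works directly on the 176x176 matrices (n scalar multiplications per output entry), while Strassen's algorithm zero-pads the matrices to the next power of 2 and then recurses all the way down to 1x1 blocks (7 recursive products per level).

Matrix multiplication for 176x176 matrices:

Strassen's algorithm requires power-of-2 dimensions. Pad 176x176 to 256x256 (next power of 2).

Standard algorithm: 176^3 = 5451776 multiplications
Strassen's algorithm: 7^(log2(256)) = 7^8 = 5764801 multiplications
Difference: 5451776 - 5764801 = -313025 (Strassen uses MORE here due to padding overhead — for small or just-over-power-of-2 n, padding can outweigh the per-level savings)

Standard: 5451776 multiplications (176^3). Strassen: 5764801 multiplications (7^8, after padding to 256x256). Strassen reduces 8 recursive multiplications to 7 at each level.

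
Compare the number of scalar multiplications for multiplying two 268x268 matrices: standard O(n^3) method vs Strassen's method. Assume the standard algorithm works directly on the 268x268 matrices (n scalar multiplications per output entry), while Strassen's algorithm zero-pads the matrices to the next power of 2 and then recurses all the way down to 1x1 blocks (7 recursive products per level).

Matrix multiplication for 268x268 matrices:

Strassen's algorithm requires power-of-2 dimensions. Pad 268x268 to 512x512 (next power of 2).

Standard algorithm: 268^3 = 19248832 multiplications
Strassen's algorithm: 7^(log2(512)) = 7^9 = 40353607 multiplications
Difference: 19248832 - 40353607 = -21104775 (Strassen uses MORE here due to padding overhead — for small or just-over-power-of-2 n, padding can outweigh the per-level savings)

Standard: 19248832 multiplications (268^3). Strassen: 40353607 multiplications (7^9, after padding to 512x512). Strassen reduces 8 recursive multiplications to 7 at each level.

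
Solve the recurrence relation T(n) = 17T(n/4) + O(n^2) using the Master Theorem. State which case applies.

Master Theorem for T(n) = 17T(n/4) + O(n^2):

a = 17, b = 4, c = 2
log_b(a) = log_4(17) = 2.0437

Case 1: c = 2 < log_4(17) = 2.0437
T(n) = O(n^(log_4 17))

For T(n) = 17T(n/4) + O(n^2): log_4(17) = 2.0437. This is Case 1 of the Master Theorem (c < log_b(a), work dominated by leaves), giving O(n^(log_4 17)).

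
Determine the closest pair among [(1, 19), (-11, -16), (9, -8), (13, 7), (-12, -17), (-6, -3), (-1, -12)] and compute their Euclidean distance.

Computing all pairwise distances among 7 points:

d((1, 19), (-11, -16)) = 37.0
d((1, 19), (9, -8)) = 28.1603
d((1, 19), (13, 7)) = 16.9706
d((1, 19), (-12, -17)) = 38.2753
d((1, 19), (-6, -3)) = 23.0868
d((1, 19), (-1, -12)) = 31.0644
d((-11, -16), (9, -8)) = 21.5407
d((-11, -16), (13, 7)) = 33.2415
d((-11, -16), (-12, -17)) = 1.4142 <-- minimum
d((-11, -16), (-6, -3)) = 13.9284
d((-11, -16), (-1, -12)) = 10.7703
d((9, -8), (13, 7)) = 15.5242
d((9, -8), (-12, -17)) = 22.8473
d((9, -8), (-6, -3)) = 15.8114
d((9, -8), (-1, -12)) = 10.7703
d((13, 7), (-12, -17)) = 34.6554
d((13, 7), (-6, -3)) = 21.4709
d((13, 7), (-1, -12)) = 23.6008
d((-12, -17), (-6, -3)) = 15.2315
d((-12, -17), (-1, -12)) = 12.083
d((-6, -3), (-1, -12)) = 10.2956

Closest pair: (-11, -16) and (-12, -17) with distance 1.4142

The closest pair is (-11, -16) and (-12, -17) with Euclidean distance 1.4142. For 7 points, brute-force pairwise comparison is shown above. For large n, the divide-and-conquer algorithm (sort by x, recurse on halves, check the dividing strip) achieves O(n log n).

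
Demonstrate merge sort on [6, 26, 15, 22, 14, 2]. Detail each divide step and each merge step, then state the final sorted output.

Merge sort trace:

Split: [6, 26, 15, 22, 14, 2] -> [6, 26, 15] and [22, 14, 2]
  Split: [6, 26, 15] -> [6] and [26, 15]
    Split: [26, 15] -> [26] and [15]
    Merge: [26] + [15] -> [15, 26]
  Merge: [6] + [15, 26] -> [6, 15, 26]
  Split: [22, 14, 2] -> [22] and [14, 2]
    Split: [14, 2] -> [14] and [2]
    Merge: [14] + [2] -> [2, 14]
  Merge: [22] + [2, 14] -> [2, 14, 22]
Merge: [6, 15, 26] + [2, 14, 22] -> [2, 6, 14, 15, 22, 26]

Final sorted array: [2, 6, 14, 15, 22, 26]

The merge sort proceeds by recursively splitting the array and merging sorted halves.
After all merges, the sorted array is [2, 6, 14, 15, 22, 26].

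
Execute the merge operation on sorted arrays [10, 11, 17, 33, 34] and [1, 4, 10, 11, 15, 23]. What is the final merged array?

Merging process:

Compare 10 vs 1: take 1 from right. Merged: [1]
Compare 10 vs 4: take 4 from right. Merged: [1, 4]
Compare 10 vs 10: take 10 from left. Merged: [1, 4, 10]
Compare 11 vs 10: take 10 from right. Merged: [1, 4, 10, 10]
Compare 11 vs 11: take 11 from left. Merged: [1, 4, 10, 10, 11]
Compare 17 vs 11: take 11 from right. Merged: [1, 4, 10, 10, 11, 11]
Compare 17 vs 15: take 15 from right. Merged: [1, 4, 10, 10, 11, 11, 15]
Compare 17 vs 23: take 17 from left. Merged: [1, 4, 10, 10, 11, 11, 15, 17]
Compare 33 vs 23: take 23 from right. Merged: [1, 4, 10, 10, 11, 11, 15, 17, 23]
Append remaining from left: [33, 34]. Merged: [1, 4, 10, 10, 11, 11, 15, 17, 23, 33, 34]

Final merged array: [1, 4, 10, 10, 11, 11, 15, 17, 23, 33, 34]
Total comparisons: 9

The merged array is [1, 4, 10, 10, 11, 11, 15, 17, 23, 33, 34], requiring 9 comparisons. The merge step runs in O(n) time where n is the total number of elements.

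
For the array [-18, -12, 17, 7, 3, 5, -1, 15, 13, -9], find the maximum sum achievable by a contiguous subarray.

Using Kadane's algorithm on [-18, -12, 17, 7, 3, 5, -1, 15, 13, -9]:

Scanning through the array:
Position 1 (value -12): max_ending_here = -12, max_so_far = -12
Position 2 (value 17): max_ending_here = 17, max_so_far = 17
Position 3 (value 7): max_ending_here = 24, max_so_far = 24
Position 4 (value 3): max_ending_here = 27, max_so_far = 27
Position 5 (value 5): max_ending_here = 32, max_so_far = 32
Position 6 (value -1): max_ending_here = 31, max_so_far = 32
Position 7 (value 15): max_ending_here = 46, max_so_far = 46
Position 8 (value 13): max_ending_here = 59, max_so_far = 59
Position 9 (value -9): max_ending_here = 50, max_so_far = 59

Maximum subarray: [17, 7, 3, 5, -1, 15, 13]
Maximum sum: 59

The maximum subarray is [17, 7, 3, 5, -1, 15, 13] with sum 59. This subarray runs from index 2 to index 8.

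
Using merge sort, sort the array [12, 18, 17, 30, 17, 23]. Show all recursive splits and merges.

Merge sort trace:

Split: [12, 18, 17, 30, 17, 23] -> [12, 18, 17] and [30, 17, 23]
  Split: [12, 18, 17] -> [12] and [18, 17]
    Split: [18, 17] -> [18] and [17]
    Merge: [18] + [17] -> [17, 18]
  Merge: [12] + [17, 18] -> [12, 17, 18]
  Split: [30, 17, 23] -> [30] and [17, 23]
    Split: [17, 23] -> [17] and [23]
    Merge: [17] + [23] -> [17, 23]
  Merge: [30] + [17, 23] -> [17, 23, 30]
Merge: [12, 17, 18] + [17, 23, 30] -> [12, 17, 17, 18, 23, 30]

Final sorted array: [12, 17, 17, 18, 23, 30]

The merge sort proceeds by recursively splitting the array and merging sorted halves.
After all merges, the sorted array is [12, 17, 17, 18, 23, 30].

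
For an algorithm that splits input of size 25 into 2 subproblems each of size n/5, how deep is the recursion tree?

For divide and conquer with division factor 5:

Problem sizes at each level:
Level 0: 25
Level 1: 5
Level 2: 1

The root is level 0 and the size-1 base case is level 2 (the tree spans levels 0 through 2, i.e. 3 levels counting the root), so the depth is the number of divisions: log_5(25) = 2

The recursion tree depth is log_5(25) = 2. At each level, the problem size is divided by 5, so it takes 2 divisions to reduce to a base case of size 1. The algorithm makes 2 recursive calls at each level.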